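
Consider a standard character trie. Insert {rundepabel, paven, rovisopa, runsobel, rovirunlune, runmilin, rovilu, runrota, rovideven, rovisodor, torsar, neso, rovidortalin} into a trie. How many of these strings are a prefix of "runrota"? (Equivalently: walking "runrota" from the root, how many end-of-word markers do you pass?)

Check each prefix of "runrota" against the stored set — each match is an end-marker on the path.
Prefixes of the query that are stored words: "runrota"
Count: 1

1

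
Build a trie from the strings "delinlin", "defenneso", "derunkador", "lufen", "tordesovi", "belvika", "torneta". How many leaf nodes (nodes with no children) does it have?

7

Leaves are exactly the stored words that no other stored word extends.
Those words: "belvika", "defenneso", "delinlin", "derunkador", "lufen", "tordesovi", "torneta"
Leaf count: 7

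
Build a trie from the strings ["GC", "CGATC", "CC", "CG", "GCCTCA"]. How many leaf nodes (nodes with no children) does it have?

A leaf is a node with no children — equivalently, the end of a word that is not a proper prefix of any other stored word.
Those words: "CC", "CGATC", "GCCTCA"
Leaf count: 3

3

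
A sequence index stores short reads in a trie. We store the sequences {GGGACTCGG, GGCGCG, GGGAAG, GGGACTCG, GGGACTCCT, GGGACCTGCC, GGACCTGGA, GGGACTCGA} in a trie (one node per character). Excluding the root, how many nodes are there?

Insert word by word; a character creates a node only if that edge doesn't already exist:
  "GGGACTCGG" → 9 new (G, G, G, A, C, T, C, G, G)
  "GGCGCG" → prefix "GG" already present; 4 new (C, G, C, G)
  "GGGAAG" → prefix "GGGA" already present; 2 new (A, G)
  "GGGACTCG" → prefix "GGGACTCG" already present; 0 new (none)
  "GGGACTCCT" → prefix "GGGACTC" already present; 2 new (C, T)
  "GGGACCTGCC" → prefix "GGGAC" already present; 5 new (C, T, G, C, C)
  "GGACCTGGA" → prefix "GG" already present; 7 new (A, C, C, T, G, G, A)
  "GGGACTCGA" → prefix "GGGACTCG" already present; 1 new (A)
Total nodes = 9 + 4 + 2 + 0 + 2 + 5 + 7 + 1 = 30

30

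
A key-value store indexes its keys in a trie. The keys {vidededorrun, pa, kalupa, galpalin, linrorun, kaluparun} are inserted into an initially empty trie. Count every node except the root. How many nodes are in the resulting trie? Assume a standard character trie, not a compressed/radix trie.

Insert word by word; a character creates a node only if that edge doesn't already exist:
  "vidededorrun" → 12 new (v, i, d, e, d, e, d, o, r, r, u, n)
  "pa" → 2 new (p, a)
  "kalupa" → 6 new (k, a, l, u, p, a)
  "galpalin" → 8 new (g, a, l, p, a, l, i, n)
  "linrorun" → 8 new (l, i, n, r, o, r, u, n)
  "kaluparun" → prefix "kalupa" already present; 3 new (r, u, n)
Total nodes = 12 + 2 + 6 + 8 + 8 + 3 = 39

39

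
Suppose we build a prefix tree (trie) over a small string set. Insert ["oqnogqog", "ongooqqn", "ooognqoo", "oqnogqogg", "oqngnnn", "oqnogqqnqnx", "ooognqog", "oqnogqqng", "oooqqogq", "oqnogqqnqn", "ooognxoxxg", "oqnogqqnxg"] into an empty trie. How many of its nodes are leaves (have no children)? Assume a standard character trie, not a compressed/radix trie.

10

Leaves are exactly the stored words that no other stored word extends.
Those words: "ongooqqn", "ooognqog", "ooognqoo", "ooognxoxxg", "oooqqogq", "oqngnnn", "oqnogqogg", "oqnogqqng", "oqnogqqnqnx", "oqnogqqnxg"
Leaf count: 10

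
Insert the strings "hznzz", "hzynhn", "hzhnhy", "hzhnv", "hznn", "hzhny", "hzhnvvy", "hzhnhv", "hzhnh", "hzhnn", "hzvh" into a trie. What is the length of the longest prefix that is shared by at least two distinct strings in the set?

5

Equivalently: take the maximum, over all pairs, of their longest common prefix length.
e.g. "hzhnh" and "hzhnhv" share the prefix "hzhnh" of length 5; no pair shares a longer one.
Longest shared-prefix length: 5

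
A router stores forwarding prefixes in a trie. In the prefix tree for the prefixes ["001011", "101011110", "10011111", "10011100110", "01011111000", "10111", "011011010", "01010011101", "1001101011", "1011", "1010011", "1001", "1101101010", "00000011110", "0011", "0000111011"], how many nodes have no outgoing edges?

A leaf is a node with no children — equivalently, the end of a word that is not a proper prefix of any other stored word.
Those words: "00000011110", "0000111011", "001011", "0011", "01010011101", "01011111000", "011011010", "1001101011", "10011100110", "10011111", "1010011", "101011110", "10111", "1101101010"
Leaf count: 14

14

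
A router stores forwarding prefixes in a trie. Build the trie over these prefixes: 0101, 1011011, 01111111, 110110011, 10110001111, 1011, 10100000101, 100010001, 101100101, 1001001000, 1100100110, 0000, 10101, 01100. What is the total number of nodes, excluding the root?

69

Insert word by word; a character creates a node only if that edge doesn't already exist:
  "0101" → 4 new (0, 1, 0, 1)
  "1011011" → 7 new (1, 0, 1, 1, 0, 1, 1)
  "01111111" → prefix "01" already present; 6 new (1, 1, 1, 1, 1, 1)
  "110110011" → prefix "1" already present; 8 new (1, 0, 1, 1, 0, 0, 1, 1)
  "10110001111" → prefix "10110" already present; 6 new (0, 0, 1, 1, 1, 1)
  "1011" → prefix "1011" already present; 0 new (none)
  "10100000101" → prefix "101" already present; 8 new (0, 0, 0, 0, 0, 1, 0, 1)
  "100010001" → prefix "10" already present; 7 new (0, 0, 1, 0, 0, 0, 1)
  "101100101" → prefix "101100" already present; 3 new (1, 0, 1)
  "1001001000" → prefix "100" already present; 7 new (1, 0, 0, 1, 0, 0, 0)
  "1100100110" → prefix "110" already present; 7 new (0, 1, 0, 0, 1, 1, 0)
  "0000" → prefix "0" already present; 3 new (0, 0, 0)
  "10101" → prefix "1010" already present; 1 new (1)
  "01100" → prefix "011" already present; 2 new (0, 0)
Total nodes = 4 + 7 + 6 + 8 + 6 + 0 + 8 + 7 + 3 + 7 + 7 + 3 + 1 + 2 = 69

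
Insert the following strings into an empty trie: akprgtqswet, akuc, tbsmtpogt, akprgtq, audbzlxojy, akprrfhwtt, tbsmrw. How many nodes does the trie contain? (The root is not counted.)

Count nodes per top-level branch (shared prefixes stored once):
  'a'-branch (akprgtq, akprgtqswet, akprrfhwtt, akuc, audbzlxojy): 28 nodes
  't'-branch (tbsmrw, tbsmtpogt): 11 nodes
Sum: 39

39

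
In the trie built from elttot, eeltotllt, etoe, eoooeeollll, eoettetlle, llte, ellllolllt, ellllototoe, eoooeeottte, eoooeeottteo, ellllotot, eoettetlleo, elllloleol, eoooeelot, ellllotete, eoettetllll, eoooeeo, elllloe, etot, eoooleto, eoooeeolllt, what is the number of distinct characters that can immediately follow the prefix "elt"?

1

Walk "elt" from the root, arriving at one node.
Characters that immediately follow "elt" among the stored strings: {t}.
That node has 1 child edge.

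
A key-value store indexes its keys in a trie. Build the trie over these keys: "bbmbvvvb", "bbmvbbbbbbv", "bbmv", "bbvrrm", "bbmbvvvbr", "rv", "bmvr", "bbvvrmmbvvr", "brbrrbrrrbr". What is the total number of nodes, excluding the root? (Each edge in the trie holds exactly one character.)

44

For each word, the new-node count is its length minus the longest prefix already in the trie:
  "bbmbvvvb" → 8 new (b, b, m, b, v, v, v, b)
  "bbmvbbbbbbv" → prefix "bbm" already present; 8 new (v, b, b, b, b, b, b, v)
  "bbmv" → prefix "bbmv" already present; 0 new (none)
  "bbvrrm" → prefix "bb" already present; 4 new (v, r, r, m)
  "bbmbvvvbr" → prefix "bbmbvvvb" already present; 1 new (r)
  "rv" → 2 new (r, v)
  "bmvr" → prefix "b" already present; 3 new (m, v, r)
  "bbvvrmmbvvr" → prefix "bbv" already present; 8 new (v, r, m, m, b, v, v, r)
  "brbrrbrrrbr" → prefix "b" already present; 10 new (r, b, r, r, b, r, r, r, b, r)
Total nodes = 8 + 8 + 0 + 4 + 1 + 2 + 3 + 8 + 10 = 44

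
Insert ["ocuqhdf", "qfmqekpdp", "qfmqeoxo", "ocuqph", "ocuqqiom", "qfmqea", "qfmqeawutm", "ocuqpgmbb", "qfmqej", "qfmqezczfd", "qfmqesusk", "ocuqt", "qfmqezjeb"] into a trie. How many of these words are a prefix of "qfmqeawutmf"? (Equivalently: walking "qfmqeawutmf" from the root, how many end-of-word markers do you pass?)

2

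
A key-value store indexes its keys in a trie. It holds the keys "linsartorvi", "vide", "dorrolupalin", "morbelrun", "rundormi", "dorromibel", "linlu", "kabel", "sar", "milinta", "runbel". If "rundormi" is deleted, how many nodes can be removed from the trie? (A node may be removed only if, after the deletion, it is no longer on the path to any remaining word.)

After clearing the end-marker at "rundormi", prune upward until reaching a node still needed by another word.
The suffix "dormi" (5 nodes) is used only by "rundormi"; the node for "run" still has the child "b", so pruning stops there.
Nodes removed: 5

5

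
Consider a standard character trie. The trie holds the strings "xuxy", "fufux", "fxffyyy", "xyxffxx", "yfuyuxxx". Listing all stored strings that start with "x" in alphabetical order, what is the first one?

xuxy

Words with prefix "x", in lexicographic order: "xuxy", "xyxffxx"
Position 1: xuxy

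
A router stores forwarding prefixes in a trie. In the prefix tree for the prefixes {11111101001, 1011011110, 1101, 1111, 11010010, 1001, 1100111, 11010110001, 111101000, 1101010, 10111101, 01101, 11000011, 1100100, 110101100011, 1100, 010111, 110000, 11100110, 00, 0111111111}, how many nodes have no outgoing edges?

Leaves are exactly the stored words that no other stored word extends.
Those words: "00", "010111", "01101", "0111111111", "1001", "1011011110", "10111101", "11000011", "1100100", "1100111", "11010010", "1101010", "110101100011", "11100110", "111101000", "11111101001"
Leaf count: 16

16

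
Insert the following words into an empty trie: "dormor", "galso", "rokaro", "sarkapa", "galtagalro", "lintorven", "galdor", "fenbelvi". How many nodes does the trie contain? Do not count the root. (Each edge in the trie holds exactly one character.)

Insert word by word; a character creates a node only if that edge doesn't already exist:
  "dormor" → 6 new (d, o, r, m, o, r)
  "galso" → 5 new (g, a, l, s, o)
  "rokaro" → 6 new (r, o, k, a, r, o)
  "sarkapa" → 7 new (s, a, r, k, a, p, a)
  "galtagalro" → prefix "gal" already present; 7 new (t, a, g, a, l, r, o)
  "lintorven" → 9 new (l, i, n, t, o, r, v, e, n)
  "galdor" → prefix "gal" already present; 3 new (d, o, r)
  "fenbelvi" → 8 new (f, e, n, b, e, l, v, i)
Total nodes = 6 + 5 + 6 + 7 + 7 + 9 + 3 + 8 = 51

51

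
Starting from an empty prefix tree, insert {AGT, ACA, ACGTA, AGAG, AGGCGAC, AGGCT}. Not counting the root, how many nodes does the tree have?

Count nodes per top-level branch (shared prefixes stored once):
  'A'-branch (ACA, ACGTA, AGAG, AGGCGAC, AGGCT, AGT): 16 nodes
Sum: 16

16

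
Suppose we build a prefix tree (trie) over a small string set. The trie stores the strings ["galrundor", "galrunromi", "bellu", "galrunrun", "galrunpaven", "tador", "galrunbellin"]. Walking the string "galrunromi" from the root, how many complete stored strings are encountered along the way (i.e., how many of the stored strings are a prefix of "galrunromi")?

1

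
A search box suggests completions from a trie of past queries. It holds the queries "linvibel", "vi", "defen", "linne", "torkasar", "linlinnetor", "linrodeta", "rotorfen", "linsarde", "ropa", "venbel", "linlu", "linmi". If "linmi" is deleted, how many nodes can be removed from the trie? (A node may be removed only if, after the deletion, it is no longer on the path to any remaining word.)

2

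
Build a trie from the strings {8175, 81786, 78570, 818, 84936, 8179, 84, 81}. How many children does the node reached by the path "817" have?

The children of the "817" node are the distinct next characters among strings starting with "817".
Distinct next characters after "817": 5, 8, 9.
That node has 3 child edges.

3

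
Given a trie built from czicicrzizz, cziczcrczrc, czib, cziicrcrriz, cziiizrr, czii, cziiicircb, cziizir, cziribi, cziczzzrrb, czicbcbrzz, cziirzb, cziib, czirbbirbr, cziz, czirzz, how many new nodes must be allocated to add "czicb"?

0

Every character of "czicb" already lies on an existing path (it is a prefix of some stored word).
No new nodes are needed: 0.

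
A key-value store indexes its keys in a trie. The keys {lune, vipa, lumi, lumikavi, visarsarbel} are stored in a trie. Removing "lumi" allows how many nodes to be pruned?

0

A node on "lumi"'s path can go only if nothing else ends at it or branches off below it.
Every node on "lumi" is still needed (e.g. by "lumikavi"), so nothing is freed.
Nodes removed: 0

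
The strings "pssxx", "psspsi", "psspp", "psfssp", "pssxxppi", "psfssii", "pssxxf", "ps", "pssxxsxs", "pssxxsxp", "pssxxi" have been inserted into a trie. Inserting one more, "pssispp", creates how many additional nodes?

Walking "pssispp" from the root, the first 3 characters ("pss") follow existing edges; "i" is the first miss.
So 7 − 3 = 4 new nodes.

4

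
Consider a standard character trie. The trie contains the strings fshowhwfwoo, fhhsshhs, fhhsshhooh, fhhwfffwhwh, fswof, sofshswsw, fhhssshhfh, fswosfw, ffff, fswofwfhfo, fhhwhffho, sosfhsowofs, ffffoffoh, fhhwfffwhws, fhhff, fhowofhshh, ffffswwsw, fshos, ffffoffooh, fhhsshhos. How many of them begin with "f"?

Filter for entries beginning with "f":
Matches: "ffff", "ffffoffoh", "ffffoffooh", "ffffswwsw", "fhhff", "fhhsshhooh", "fhhsshhos", "fhhsshhs", "fhhssshhfh", "fhhwfffwhwh", "fhhwfffwhws", "fhhwhffho", "fhowofhshh", "fshos", "fshowhwfwoo", "fswof", "fswofwfhfo", "fswosfw"
Count: 18

18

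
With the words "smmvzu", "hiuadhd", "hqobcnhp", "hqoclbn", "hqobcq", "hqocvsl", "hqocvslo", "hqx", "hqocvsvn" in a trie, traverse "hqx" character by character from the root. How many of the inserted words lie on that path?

1

Walk "hqx" from the root; an end-of-word marker is hit whenever a stored word is a prefix of "hqx".
Prefixes of the query that are stored words: "hqx"
Count: 1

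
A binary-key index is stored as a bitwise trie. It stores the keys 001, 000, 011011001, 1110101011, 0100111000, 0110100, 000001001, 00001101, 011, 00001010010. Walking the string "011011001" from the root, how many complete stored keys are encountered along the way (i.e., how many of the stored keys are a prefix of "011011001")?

2

Walk "011011001" from the root; an end-of-word marker is hit whenever a stored word is a prefix of "011011001".
Prefixes of the query that are stored words: "011", "011011001"
Count: 2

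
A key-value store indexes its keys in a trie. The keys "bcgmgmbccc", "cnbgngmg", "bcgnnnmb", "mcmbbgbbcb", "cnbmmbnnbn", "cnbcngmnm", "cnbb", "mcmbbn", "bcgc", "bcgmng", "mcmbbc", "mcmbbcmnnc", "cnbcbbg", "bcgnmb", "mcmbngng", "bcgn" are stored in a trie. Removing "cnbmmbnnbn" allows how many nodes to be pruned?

7

A node on "cnbmmbnnbn"'s path can go only if nothing else ends at it or branches off below it.
The suffix "mmbnnbn" (7 nodes) is used only by "cnbmmbnnbn"; the node for "cnb" still has the child "g", so pruning stops there.
Nodes removed: 7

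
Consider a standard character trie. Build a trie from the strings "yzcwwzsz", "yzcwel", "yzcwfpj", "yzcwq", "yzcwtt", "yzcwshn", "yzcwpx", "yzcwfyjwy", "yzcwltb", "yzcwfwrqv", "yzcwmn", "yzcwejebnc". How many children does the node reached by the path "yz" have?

The children of the "yz" node are the distinct next characters among strings starting with "yz".
Characters that immediately follow "yz" among the stored strings: {c}.
That node has 1 child edge.

1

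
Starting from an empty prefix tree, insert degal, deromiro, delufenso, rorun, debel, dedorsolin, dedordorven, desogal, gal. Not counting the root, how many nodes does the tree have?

Insert word by word; a character creates a node only if that edge doesn't already exist:
  "degal" → 5 new (d, e, g, a, l)
  "deromiro" → prefix "de" already present; 6 new (r, o, m, i, r, o)
  "delufenso" → prefix "de" already present; 7 new (l, u, f, e, n, s, o)
  "rorun" → 5 new (r, o, r, u, n)
  "debel" → prefix "de" already present; 3 new (b, e, l)
  "dedorsolin" → prefix "de" already present; 8 new (d, o, r, s, o, l, i, n)
  "dedordorven" → prefix "dedor" already present; 6 new (d, o, r, v, e, n)
  "desogal" → prefix "de" already present; 5 new (s, o, g, a, l)
  "gal" → 3 new (g, a, l)
Total nodes = 5 + 6 + 7 + 5 + 3 + 8 + 6 + 5 + 3 = 48

48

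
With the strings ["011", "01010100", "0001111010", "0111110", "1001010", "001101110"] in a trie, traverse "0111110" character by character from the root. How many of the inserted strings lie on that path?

Check each prefix of "0111110" against the stored set — each match is an end-marker on the path.
Prefixes of the query that are stored words: "011", "0111110"
Count: 2

2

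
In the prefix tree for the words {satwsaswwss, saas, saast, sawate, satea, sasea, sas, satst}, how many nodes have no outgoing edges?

Leaves are exactly the stored words that no other stored word extends.
Those words: "saast", "sasea", "satea", "satst", "satwsaswwss", "sawate"
Leaf count: 6

6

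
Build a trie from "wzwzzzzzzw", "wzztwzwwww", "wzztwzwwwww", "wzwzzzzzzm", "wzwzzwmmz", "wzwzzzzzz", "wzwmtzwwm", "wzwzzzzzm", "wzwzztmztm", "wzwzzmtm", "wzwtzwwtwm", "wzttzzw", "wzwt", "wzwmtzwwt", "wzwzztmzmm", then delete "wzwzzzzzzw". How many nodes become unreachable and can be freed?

A node on "wzwzzzzzzw"'s path can go only if nothing else ends at it or branches off below it.
The suffix "w" (1 node) is used only by "wzwzzzzzzw"; the node for "wzwzzzzzz" still has the child "m", so pruning stops there.
Nodes removed: 1

1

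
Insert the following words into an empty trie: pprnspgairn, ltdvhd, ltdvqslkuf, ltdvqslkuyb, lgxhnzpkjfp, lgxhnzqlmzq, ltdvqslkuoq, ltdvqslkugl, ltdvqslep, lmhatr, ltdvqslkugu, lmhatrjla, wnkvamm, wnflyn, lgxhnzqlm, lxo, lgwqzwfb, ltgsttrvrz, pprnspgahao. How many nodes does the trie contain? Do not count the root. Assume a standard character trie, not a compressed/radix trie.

85

Count nodes per top-level branch (shared prefixes stored once):
  'l'-branch (lgwqzwfb, lgxhnzpkjfp, lgxhnzqlm, lgxhnzqlmzq, lmhatr, lmhatrjla, ltdvhd, ltdvqslep, ltdvqslkuf, ltdvqslkugl, ltdvqslkugu, ltdvqslkuoq, ltdvqslkuyb, ltgsttrvrz, lxo): 60 nodes
  'p'-branch (pprnspgahao, pprnspgairn): 14 nodes
  'w'-branch (wnflyn, wnkvamm): 11 nodes
Sum: 85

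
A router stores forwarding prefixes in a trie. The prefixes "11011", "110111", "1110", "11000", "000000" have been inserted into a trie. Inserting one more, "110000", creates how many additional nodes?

1

"11000" is already a path in the trie; the remaining "0" must be added.
New nodes needed: |"110000"| − 5 = 6 − 5 = 1.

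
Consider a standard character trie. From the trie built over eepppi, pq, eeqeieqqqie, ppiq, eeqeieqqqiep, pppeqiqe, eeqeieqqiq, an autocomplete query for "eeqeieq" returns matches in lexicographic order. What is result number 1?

DFS of the "eeqeieq" subtree visits, in order: "eeqeieqqiq", "eeqeieqqqie", "eeqeieqqqiep"
The 1st is eeqeieqqiq.

eeqeieqqiq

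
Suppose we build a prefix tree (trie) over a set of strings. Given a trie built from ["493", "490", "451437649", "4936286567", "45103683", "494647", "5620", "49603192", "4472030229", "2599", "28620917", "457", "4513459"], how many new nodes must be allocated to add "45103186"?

3

"45103" is already a path in the trie; the remaining "186" must be added.
So 8 − 5 = 3 new nodes.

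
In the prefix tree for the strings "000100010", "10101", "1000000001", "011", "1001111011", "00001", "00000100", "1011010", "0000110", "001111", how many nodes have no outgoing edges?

9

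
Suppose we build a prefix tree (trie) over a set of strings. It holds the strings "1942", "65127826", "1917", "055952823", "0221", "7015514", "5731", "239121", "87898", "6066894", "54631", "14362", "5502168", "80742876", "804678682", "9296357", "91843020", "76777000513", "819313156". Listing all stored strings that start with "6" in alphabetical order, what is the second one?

Words with prefix "6", in lexicographic order: "6066894", "65127826"
The 2nd is 65127826.

65127826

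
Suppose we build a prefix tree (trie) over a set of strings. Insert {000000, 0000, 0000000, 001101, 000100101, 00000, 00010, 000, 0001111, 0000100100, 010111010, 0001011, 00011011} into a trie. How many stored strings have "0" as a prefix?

Filter for entries beginning with "0":
Matches: "000", "0000", "00000", "000000", "0000000", "0000100100", "00010", "000100101", "0001011", "00011011", "0001111", "001101", "010111010"
Count: 13

13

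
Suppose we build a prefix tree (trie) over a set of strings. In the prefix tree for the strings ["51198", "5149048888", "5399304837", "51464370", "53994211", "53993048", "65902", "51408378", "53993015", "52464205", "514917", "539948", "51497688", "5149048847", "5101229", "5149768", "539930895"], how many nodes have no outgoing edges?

15

Leaves are exactly the stored words that no other stored word extends.
Those words: "5101229", "51198", "51408378", "51464370", "5149048847", "5149048888", "514917", "51497688", "52464205", "53993015", "5399304837", "539930895", "53994211", "539948", "65902"
Leaf count: 15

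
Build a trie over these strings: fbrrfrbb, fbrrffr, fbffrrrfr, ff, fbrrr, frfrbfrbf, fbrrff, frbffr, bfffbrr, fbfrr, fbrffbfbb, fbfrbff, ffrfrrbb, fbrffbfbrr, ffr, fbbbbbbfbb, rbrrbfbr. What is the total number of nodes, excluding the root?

Insert word by word; a character creates a node only if that edge doesn't already exist:
  "fbrrfrbb" → 8 new (f, b, r, r, f, r, b, b)
  "fbrrffr" → prefix "fbrrf" already present; 2 new (f, r)
  "fbffrrrfr" → prefix "fb" already present; 7 new (f, f, r, r, r, f, r)
  "ff" → prefix "f" already present; 1 new (f)
  "fbrrr" → prefix "fbrr" already present; 1 new (r)
  "frfrbfrbf" → prefix "f" already present; 8 new (r, f, r, b, f, r, b, f)
  "fbrrff" → prefix "fbrrff" already present; 0 new (none)
  "frbffr" → prefix "fr" already present; 4 new (b, f, f, r)
  "bfffbrr" → 7 new (b, f, f, f, b, r, r)
  "fbfrr" → prefix "fbf" already present; 2 new (r, r)
  "fbrffbfbb" → prefix "fbr" already present; 6 new (f, f, b, f, b, b)
  "fbfrbff" → prefix "fbfr" already present; 3 new (b, f, f)
  "ffrfrrbb" → prefix "ff" already present; 6 new (r, f, r, r, b, b)
  "fbrffbfbrr" → prefix "fbrffbfb" already present; 2 new (r, r)
  "ffr" → prefix "ffr" already present; 0 new (none)
  "fbbbbbbfbb" → prefix "fb" already present; 8 new (b, b, b, b, b, f, b, b)
  "rbrrbfbr" → 8 new (r, b, r, r, b, f, b, r)
Total nodes = 8 + 2 + 7 + 1 + 1 + 8 + 0 + 4 + 7 + 2 + 6 + 3 + 6 + 2 + 0 + 8 + 8 = 73

73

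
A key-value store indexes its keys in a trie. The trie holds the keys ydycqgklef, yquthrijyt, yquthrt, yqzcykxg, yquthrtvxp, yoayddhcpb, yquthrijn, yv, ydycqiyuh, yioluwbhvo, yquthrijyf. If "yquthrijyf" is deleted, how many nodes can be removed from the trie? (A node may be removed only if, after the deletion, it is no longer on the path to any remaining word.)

1

After clearing the end-marker at "yquthrijyf", prune upward until reaching a node still needed by another word.
The suffix "f" (1 node) is used only by "yquthrijyf"; the node for "yquthrijy" still has the child "t", so pruning stops there.
Nodes removed: 1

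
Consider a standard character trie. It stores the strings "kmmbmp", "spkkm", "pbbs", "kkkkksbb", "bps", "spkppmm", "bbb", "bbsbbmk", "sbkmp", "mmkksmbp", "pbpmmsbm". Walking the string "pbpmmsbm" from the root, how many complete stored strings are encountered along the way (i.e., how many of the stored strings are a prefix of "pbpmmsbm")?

Check each prefix of "pbpmmsbm" against the stored set — each match is an end-marker on the path.
Prefixes of the query that are stored words: "pbpmmsbm"
Count: 1

1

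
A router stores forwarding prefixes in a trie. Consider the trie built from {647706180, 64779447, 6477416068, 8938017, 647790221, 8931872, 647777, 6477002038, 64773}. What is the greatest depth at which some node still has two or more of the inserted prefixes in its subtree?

Equivalently: take the maximum, over all pairs, of their longest common prefix length.
e.g. "6477002038" and "647706180" share the prefix "64770" of length 5; no pair shares a longer one.
Longest shared-prefix length: 5

5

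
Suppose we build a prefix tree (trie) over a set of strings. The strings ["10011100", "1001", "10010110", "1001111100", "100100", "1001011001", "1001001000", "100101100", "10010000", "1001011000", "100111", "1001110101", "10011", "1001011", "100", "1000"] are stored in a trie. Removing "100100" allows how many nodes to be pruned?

0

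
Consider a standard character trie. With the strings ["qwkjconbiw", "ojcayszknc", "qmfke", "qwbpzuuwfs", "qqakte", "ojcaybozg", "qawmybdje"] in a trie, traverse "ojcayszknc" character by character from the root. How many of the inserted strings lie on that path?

1

Traverse "ojcayszknc" character by character; count nodes along the way that are marked as word ends.
Prefixes of the query that are stored words: "ojcayszknc"
Count: 1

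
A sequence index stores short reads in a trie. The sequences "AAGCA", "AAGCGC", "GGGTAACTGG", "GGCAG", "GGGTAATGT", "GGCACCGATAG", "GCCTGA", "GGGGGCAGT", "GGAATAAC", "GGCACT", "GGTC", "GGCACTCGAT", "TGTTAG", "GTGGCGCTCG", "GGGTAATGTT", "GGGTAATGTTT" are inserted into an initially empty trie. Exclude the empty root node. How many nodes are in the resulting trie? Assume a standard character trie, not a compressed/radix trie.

71

Count nodes per top-level branch (shared prefixes stored once):
  'A'-branch (AAGCA, AAGCGC): 7 nodes
  'G'-branch (GCCTGA, GGAATAAC, GGCACCGATAG, GGCACT, GGCACTCGAT, GGCAG, GGGGGCAGT, GGGTAACTGG, GGGTAATGT, GGGTAATGTT, GGGTAATGTTT, GGTC, GTGGCGCTCG): 58 nodes
  'T'-branch (TGTTAG): 6 nodes
Sum: 71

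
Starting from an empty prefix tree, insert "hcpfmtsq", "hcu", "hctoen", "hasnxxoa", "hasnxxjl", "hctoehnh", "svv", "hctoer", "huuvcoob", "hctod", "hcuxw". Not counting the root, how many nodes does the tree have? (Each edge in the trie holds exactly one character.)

39

Insert word by word; a character creates a node only if that edge doesn't already exist:
  "hcpfmtsq" → 8 new (h, c, p, f, m, t, s, q)
  "hcu" → prefix "hc" already present; 1 new (u)
  "hctoen" → prefix "hc" already present; 4 new (t, o, e, n)
  "hasnxxoa" → prefix "h" already present; 7 new (a, s, n, x, x, o, a)
  "hasnxxjl" → prefix "hasnxx" already present; 2 new (j, l)
  "hctoehnh" → prefix "hctoe" already present; 3 new (h, n, h)
  "svv" → 3 new (s, v, v)
  "hctoer" → prefix "hctoe" already present; 1 new (r)
  "huuvcoob" → prefix "h" already present; 7 new (u, u, v, c, o, o, b)
  "hctod" → prefix "hcto" already present; 1 new (d)
  "hcuxw" → prefix "hcu" already present; 2 new (x, w)
Total nodes = 8 + 1 + 4 + 7 + 2 + 3 + 3 + 1 + 7 + 1 + 2 = 39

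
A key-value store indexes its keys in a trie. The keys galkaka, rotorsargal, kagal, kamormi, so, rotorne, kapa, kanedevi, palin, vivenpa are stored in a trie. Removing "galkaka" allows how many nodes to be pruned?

7

Walk "galkaka" from the leaf back toward the root, removing each node that no remaining word uses.
No other word shares any prefix with "galkaka", so all 7 of its nodes go.
Nodes removed: 7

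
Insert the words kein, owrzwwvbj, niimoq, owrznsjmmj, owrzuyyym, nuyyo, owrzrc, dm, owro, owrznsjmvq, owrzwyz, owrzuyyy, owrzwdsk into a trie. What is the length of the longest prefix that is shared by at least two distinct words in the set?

8

The deepest shared node is where two words last agree before diverging.
"owrznsjmmj" and "owrznsjmvq" agree on "owrznsjm" (8 characters) before diverging; nothing deeper is shared.
Longest shared-prefix length: 8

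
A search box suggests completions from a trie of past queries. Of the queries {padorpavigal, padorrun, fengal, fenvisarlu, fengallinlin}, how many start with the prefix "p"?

2

Traverse to the node for "p", then collect every word in that subtree.
Matches: "padorpavigal", "padorrun"
Count: 2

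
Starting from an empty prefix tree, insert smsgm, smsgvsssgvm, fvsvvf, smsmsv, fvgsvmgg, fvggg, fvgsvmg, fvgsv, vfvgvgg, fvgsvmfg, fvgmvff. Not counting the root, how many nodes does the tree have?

42

Trace insertions, counting only characters that open a new branch:
  "smsgm" → 5 new (s, m, s, g, m)
  "smsgvsssgvm" → prefix "smsg" already present; 7 new (v, s, s, s, g, v, m)
  "fvsvvf" → 6 new (f, v, s, v, v, f)
  "smsmsv" → prefix "sms" already present; 3 new (m, s, v)
  "fvgsvmgg" → prefix "fv" already present; 6 new (g, s, v, m, g, g)
  "fvggg" → prefix "fvg" already present; 2 new (g, g)
  "fvgsvmg" → prefix "fvgsvmg" already present; 0 new (none)
  "fvgsv" → prefix "fvgsv" already present; 0 new (none)
  "vfvgvgg" → 7 new (v, f, v, g, v, g, g)
  "fvgsvmfg" → prefix "fvgsvm" already present; 2 new (f, g)
  "fvgmvff" → prefix "fvg" already present; 4 new (m, v, f, f)
Total nodes = 5 + 7 + 6 + 3 + 6 + 2 + 0 + 0 + 7 + 2 + 4 = 42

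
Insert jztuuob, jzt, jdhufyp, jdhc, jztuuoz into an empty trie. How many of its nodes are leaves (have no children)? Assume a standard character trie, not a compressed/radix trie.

4

Leaves are exactly the stored words that no other stored word extends.
Those words: "jdhc", "jdhufyp", "jztuuob", "jztuuoz"
Leaf count: 4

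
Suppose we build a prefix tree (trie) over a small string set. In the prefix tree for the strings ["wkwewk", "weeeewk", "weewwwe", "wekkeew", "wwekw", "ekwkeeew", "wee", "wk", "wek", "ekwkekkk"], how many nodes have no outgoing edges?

7

Leaves are exactly the stored words that no other stored word extends.
Those words: "ekwkeeew", "ekwkekkk", "weeeewk", "weewwwe", "wekkeew", "wkwewk", "wwekw"
Leaf count: 7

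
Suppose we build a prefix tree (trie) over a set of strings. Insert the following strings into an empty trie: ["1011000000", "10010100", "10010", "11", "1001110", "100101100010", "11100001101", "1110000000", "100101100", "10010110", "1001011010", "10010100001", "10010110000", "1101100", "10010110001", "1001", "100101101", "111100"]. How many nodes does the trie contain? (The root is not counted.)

Insert word by word; a character creates a node only if that edge doesn't already exist:
  "1011000000" → 10 new (1, 0, 1, 1, 0, 0, 0, 0, 0, 0)
  "10010100" → prefix "10" already present; 6 new (0, 1, 0, 1, 0, 0)
  "10010" → prefix "10010" already present; 0 new (none)
  "11" → prefix "1" already present; 1 new (1)
  "1001110" → prefix "1001" already present; 3 new (1, 1, 0)
  "100101100010" → prefix "100101" already present; 6 new (1, 0, 0, 0, 1, 0)
  "11100001101" → prefix "11" already present; 9 new (1, 0, 0, 0, 0, 1, 1, 0, 1)
  "1110000000" → prefix "1110000" already present; 3 new (0, 0, 0)
  "100101100" → prefix "100101100" already present; 0 new (none)
  "10010110" → prefix "10010110" already present; 0 new (none)
  "1001011010" → prefix "10010110" already present; 2 new (1, 0)
  "10010100001" → prefix "10010100" already present; 3 new (0, 0, 1)
  "10010110000" → prefix "1001011000" already present; 1 new (0)
  "1101100" → prefix "11" already present; 5 new (0, 1, 1, 0, 0)
  "10010110001" → prefix "10010110001" already present; 0 new (none)
  "1001" → prefix "1001" already present; 0 new (none)
  "100101101" → prefix "100101101" already present; 0 new (none)
  "111100" → prefix "111" already present; 3 new (1, 0, 0)
Total nodes = 10 + 6 + 0 + 1 + 3 + 6 + 9 + 3 + 0 + 0 + 2 + 3 + 1 + 5 + 0 + 0 + 0 + 3 = 52

52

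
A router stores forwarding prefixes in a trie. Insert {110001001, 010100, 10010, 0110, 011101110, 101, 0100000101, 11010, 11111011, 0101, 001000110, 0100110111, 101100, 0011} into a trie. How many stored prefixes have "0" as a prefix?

Filter for entries beginning with "0":
Words under "0": 001000110, 0011, 0100000101, 0100110111, 0101, 010100, 0110, 011101110
Count: 8

8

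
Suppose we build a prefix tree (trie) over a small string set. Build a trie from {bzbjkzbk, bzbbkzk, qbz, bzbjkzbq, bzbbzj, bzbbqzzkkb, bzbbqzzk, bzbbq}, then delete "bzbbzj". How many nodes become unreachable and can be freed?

2

A node on "bzbbzj"'s path can go only if nothing else ends at it or branches off below it.
The suffix "zj" (2 nodes) is used only by "bzbbzj"; the node for "bzbb" still has the child "k", so pruning stops there.
Nodes removed: 2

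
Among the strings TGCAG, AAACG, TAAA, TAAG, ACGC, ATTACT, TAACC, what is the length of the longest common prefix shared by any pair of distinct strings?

3

Equivalently: take the maximum, over all pairs, of their longest common prefix length.
"TAAA" and "TAACC" agree on "TAA" (3 characters) before diverging; nothing deeper is shared.
Longest shared-prefix length: 3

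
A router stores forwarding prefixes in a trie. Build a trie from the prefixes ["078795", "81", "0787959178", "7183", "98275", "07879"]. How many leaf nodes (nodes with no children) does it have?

Leaves are exactly the stored words that no other stored word extends.
Those words: "0787959178", "7183", "81", "98275"
Leaf count: 4

4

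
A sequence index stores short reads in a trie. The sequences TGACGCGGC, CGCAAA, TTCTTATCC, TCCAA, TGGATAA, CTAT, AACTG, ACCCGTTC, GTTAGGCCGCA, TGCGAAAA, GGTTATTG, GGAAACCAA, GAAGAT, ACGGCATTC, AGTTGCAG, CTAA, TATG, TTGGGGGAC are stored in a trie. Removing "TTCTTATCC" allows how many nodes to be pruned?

Walk "TTCTTATCC" from the leaf back toward the root, removing each node that no remaining word uses.
The suffix "CTTATCC" (7 nodes) is used only by "TTCTTATCC"; the node for "TT" still has the child "G", so pruning stops there.
Nodes removed: 7

7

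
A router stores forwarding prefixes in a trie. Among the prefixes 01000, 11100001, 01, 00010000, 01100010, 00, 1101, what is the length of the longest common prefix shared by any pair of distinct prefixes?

Equivalently: take the maximum, over all pairs, of their longest common prefix length.
e.g. "00" and "00010000" share the prefix "00" of length 2; no pair shares a longer one.
Longest shared-prefix length: 2

2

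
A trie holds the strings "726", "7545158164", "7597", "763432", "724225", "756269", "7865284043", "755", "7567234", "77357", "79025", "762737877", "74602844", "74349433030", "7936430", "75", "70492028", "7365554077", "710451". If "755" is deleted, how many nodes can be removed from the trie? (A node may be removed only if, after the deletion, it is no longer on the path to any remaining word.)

Walk "755" from the leaf back toward the root, removing each node that no remaining word uses.
The suffix "5" (1 node) is used only by "755"; the node for "75" still has the child "4", so pruning stops there.
Nodes removed: 1

1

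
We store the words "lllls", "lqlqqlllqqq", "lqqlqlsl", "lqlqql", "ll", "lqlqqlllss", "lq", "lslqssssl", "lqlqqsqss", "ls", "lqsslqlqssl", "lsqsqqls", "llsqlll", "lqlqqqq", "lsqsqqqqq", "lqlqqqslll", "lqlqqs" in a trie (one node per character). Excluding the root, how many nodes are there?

For each word, the new-node count is its length minus the longest prefix already in the trie:
  "lllls" → 5 new (l, l, l, l, s)
  "lqlqqlllqqq" → prefix "l" already present; 10 new (q, l, q, q, l, l, l, q, q, q)
  "lqqlqlsl" → prefix "lq" already present; 6 new (q, l, q, l, s, l)
  "lqlqql" → prefix "lqlqql" already present; 0 new (none)
  "ll" → prefix "ll" already present; 0 new (none)
  "lqlqqlllss" → prefix "lqlqqlll" already present; 2 new (s, s)
  "lq" → prefix "lq" already present; 0 new (none)
  "lslqssssl" → prefix "l" already present; 8 new (s, l, q, s, s, s, s, l)
  "lqlqqsqss" → prefix "lqlqq" already present; 4 new (s, q, s, s)
  "ls" → prefix "ls" already present; 0 new (none)
  "lqsslqlqssl" → prefix "lq" already present; 9 new (s, s, l, q, l, q, s, s, l)
  "lsqsqqls" → prefix "ls" already present; 6 new (q, s, q, q, l, s)
  "llsqlll" → prefix "ll" already present; 5 new (s, q, l, l, l)
  "lqlqqqq" → prefix "lqlqq" already present; 2 new (q, q)
  "lsqsqqqqq" → prefix "lsqsqq" already present; 3 new (q, q, q)
  "lqlqqqslll" → prefix "lqlqqq" already present; 4 new (s, l, l, l)
  "lqlqqs" → prefix "lqlqqs" already present; 0 new (none)
Total nodes = 5 + 10 + 6 + 0 + 0 + 2 + 0 + 8 + 4 + 0 + 9 + 6 + 5 + 2 + 3 + 4 + 0 = 64

64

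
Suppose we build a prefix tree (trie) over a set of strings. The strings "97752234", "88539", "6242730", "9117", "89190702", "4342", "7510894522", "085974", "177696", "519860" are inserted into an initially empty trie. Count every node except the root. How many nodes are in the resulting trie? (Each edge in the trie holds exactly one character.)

62

Insert word by word; a character creates a node only if that edge doesn't already exist:
  "97752234" → 8 new (9, 7, 7, 5, 2, 2, 3, 4)
  "88539" → 5 new (8, 8, 5, 3, 9)
  "6242730" → 7 new (6, 2, 4, 2, 7, 3, 0)
  "9117" → prefix "9" already present; 3 new (1, 1, 7)
  "89190702" → prefix "8" already present; 7 new (9, 1, 9, 0, 7, 0, 2)
  "4342" → 4 new (4, 3, 4, 2)
  "7510894522" → 10 new (7, 5, 1, 0, 8, 9, 4, 5, 2, 2)
  "085974" → 6 new (0, 8, 5, 9, 7, 4)
  "177696" → 6 new (1, 7, 7, 6, 9, 6)
  "519860" → 6 new (5, 1, 9, 8, 6, 0)
Total nodes = 8 + 5 + 7 + 3 + 7 + 4 + 10 + 6 + 6 + 6 = 62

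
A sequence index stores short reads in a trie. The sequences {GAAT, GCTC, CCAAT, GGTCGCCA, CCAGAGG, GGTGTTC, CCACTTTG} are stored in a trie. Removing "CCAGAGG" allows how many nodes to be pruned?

A node on "CCAGAGG"'s path can go only if nothing else ends at it or branches off below it.
The suffix "GAGG" (4 nodes) is used only by "CCAGAGG"; the node for "CCA" still has the child "A", so pruning stops there.
Nodes removed: 4

4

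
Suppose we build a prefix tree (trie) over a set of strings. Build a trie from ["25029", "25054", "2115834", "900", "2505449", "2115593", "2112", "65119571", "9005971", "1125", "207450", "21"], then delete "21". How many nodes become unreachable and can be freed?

0

A node on "21"'s path can go only if nothing else ends at it or branches off below it.
Every node on "21" is still needed (e.g. by "2115834"), so nothing is freed.
Nodes removed: 0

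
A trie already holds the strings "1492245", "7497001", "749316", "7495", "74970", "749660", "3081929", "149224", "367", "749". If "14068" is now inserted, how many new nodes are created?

3

The longest prefix of "14068" already in the trie is "14" (length 2).
So 5 − 2 = 3 new nodes.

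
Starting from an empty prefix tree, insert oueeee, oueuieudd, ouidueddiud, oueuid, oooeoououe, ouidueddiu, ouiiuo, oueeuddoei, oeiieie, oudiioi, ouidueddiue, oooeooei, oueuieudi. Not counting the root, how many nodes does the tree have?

55

For each word, the new-node count is its length minus the longest prefix already in the trie:
  "oueeee" → 6 new (o, u, e, e, e, e)
  "oueuieudd" → prefix "oue" already present; 6 new (u, i, e, u, d, d)
  "ouidueddiud" → prefix "ou" already present; 9 new (i, d, u, e, d, d, i, u, d)
  "oueuid" → prefix "oueui" already present; 1 new (d)
  "oooeoououe" → prefix "o" already present; 9 new (o, o, e, o, o, u, o, u, e)
  "ouidueddiu" → prefix "ouidueddiu" already present; 0 new (none)
  "ouiiuo" → prefix "oui" already present; 3 new (i, u, o)
  "oueeuddoei" → prefix "ouee" already present; 6 new (u, d, d, o, e, i)
  "oeiieie" → prefix "o" already present; 6 new (e, i, i, e, i, e)
  "oudiioi" → prefix "ou" already present; 5 new (d, i, i, o, i)
  "ouidueddiue" → prefix "ouidueddiu" already present; 1 new (e)
  "oooeooei" → prefix "oooeoo" already present; 2 new (e, i)
  "oueuieudi" → prefix "oueuieud" already present; 1 new (i)
Total nodes = 6 + 6 + 9 + 1 + 9 + 0 + 3 + 6 + 6 + 5 + 1 + 2 + 1 = 55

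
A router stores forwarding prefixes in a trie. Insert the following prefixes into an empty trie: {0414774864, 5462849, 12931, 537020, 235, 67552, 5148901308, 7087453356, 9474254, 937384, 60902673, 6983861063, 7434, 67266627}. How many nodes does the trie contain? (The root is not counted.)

91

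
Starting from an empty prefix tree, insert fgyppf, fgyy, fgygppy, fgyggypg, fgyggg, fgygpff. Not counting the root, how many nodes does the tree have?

For each word, the new-node count is its length minus the longest prefix already in the trie:
  "fgyppf" → 6 new (f, g, y, p, p, f)
  "fgyy" → prefix "fgy" already present; 1 new (y)
  "fgygppy" → prefix "fgy" already present; 4 new (g, p, p, y)
  "fgyggypg" → prefix "fgyg" already present; 4 new (g, y, p, g)
  "fgyggg" → prefix "fgygg" already present; 1 new (g)
  "fgygpff" → prefix "fgygp" already present; 2 new (f, f)
Total nodes = 6 + 1 + 4 + 4 + 1 + 2 = 18

18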